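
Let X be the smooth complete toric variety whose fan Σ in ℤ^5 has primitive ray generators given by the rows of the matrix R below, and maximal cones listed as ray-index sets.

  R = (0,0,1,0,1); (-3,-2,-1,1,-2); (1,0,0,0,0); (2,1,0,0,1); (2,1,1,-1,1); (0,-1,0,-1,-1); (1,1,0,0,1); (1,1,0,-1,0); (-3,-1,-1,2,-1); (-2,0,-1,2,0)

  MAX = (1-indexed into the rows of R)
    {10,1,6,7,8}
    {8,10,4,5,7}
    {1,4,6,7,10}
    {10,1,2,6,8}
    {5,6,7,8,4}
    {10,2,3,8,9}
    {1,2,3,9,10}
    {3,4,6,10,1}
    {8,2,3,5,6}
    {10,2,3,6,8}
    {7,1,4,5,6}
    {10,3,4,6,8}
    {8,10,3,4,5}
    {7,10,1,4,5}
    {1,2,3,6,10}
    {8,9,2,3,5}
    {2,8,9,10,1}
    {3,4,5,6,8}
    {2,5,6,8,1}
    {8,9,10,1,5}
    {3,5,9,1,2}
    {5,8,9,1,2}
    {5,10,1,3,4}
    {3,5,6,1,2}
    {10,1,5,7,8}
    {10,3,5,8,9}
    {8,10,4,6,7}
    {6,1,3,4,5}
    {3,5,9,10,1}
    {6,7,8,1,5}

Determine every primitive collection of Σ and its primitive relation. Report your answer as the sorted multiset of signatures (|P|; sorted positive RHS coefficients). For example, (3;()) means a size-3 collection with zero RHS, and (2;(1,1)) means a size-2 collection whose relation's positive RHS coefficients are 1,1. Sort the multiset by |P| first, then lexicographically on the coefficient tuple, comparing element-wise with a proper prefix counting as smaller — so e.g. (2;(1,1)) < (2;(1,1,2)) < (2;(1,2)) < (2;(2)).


|primitive collections| = 10. Relations:

  {3,7}:  v_{3} + v_{7} = v_{4}  ⟹  sig = (2;(1))
  {6,9}:  v_{6} + v_{9} = v_{2}  ⟹  sig = (2;(1))
  {7,9}:  v_{7} + v_{9} = v_{10}  ⟹  sig = (2;(1))
  {2,7}:  v_{2} + v_{7} = v_{6} + v_{10}  ⟹  sig = (2;(1,1))
  {4,9}:  v_{4} + v_{9} = v_{3} + v_{10}  ⟹  sig = (2;(1,1))
  {2,4}:  v_{2} + v_{4} = v_{3} + v_{6} + v_{10}  ⟹  sig = (2;(1,1,1))
  {5,6,10}:  v_{5} + v_{6} + v_{10} = 0  ⟹  sig = (3;())
  {1,3,8}:  v_{1} + v_{3} + v_{8} = v_{5}  ⟹  sig = (3;(1))
  {2,5,10}:  v_{2} + v_{5} + v_{10} = v_{9}  ⟹  sig = (3;(1))
  {1,4,8}:  v_{1} + v_{4} + v_{8} = v_{5} + v_{7}  ⟹  sig = (3;(1,1))

Sorted signature multiset PRS(X):
[(2;(1)), (2;(1)), (2;(1)), (2;(1,1)), (2;(1,1)), (2;(1,1,1)), (3;()), (3;(1)), (3;(1)), (3;(1,1))]


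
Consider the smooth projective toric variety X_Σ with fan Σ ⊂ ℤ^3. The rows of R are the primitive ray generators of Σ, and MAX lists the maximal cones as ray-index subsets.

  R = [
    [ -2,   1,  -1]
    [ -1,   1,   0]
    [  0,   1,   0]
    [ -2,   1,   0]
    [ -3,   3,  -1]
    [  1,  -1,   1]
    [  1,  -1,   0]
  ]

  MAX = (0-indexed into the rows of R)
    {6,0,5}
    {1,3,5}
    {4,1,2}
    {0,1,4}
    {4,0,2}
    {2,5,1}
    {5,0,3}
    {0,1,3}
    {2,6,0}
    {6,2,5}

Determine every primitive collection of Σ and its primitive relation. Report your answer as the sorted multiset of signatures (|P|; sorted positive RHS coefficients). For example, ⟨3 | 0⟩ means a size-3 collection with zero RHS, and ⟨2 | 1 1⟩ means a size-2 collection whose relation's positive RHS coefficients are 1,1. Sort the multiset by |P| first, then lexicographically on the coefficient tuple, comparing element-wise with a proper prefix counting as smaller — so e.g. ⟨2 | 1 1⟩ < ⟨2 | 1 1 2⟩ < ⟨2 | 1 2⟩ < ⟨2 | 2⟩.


|primitive collections| = 9. Relations:

  P = {1,6}:  v_{1} + v_{6} = 0  ⟹  sig = ⟨2 | 0⟩
  P = {3,6}:  v_{3} + v_{6} = v_{0} + v_{5}  ⟹  sig = ⟨2 | 1 1⟩
  P = {4,6}:  v_{4} + v_{6} = v_{0} + v_{2}  ⟹  sig = ⟨2 | 1 1⟩
  P = {3,4}:  v_{3} + v_{4} = v_{0} + 3·v_{1}  ⟹  sig = ⟨2 | 1 3⟩
  P = {2,3}:  v_{2} + v_{3} = 2·v_{1}  ⟹  sig = ⟨2 | 2⟩
  P = {4,5}:  v_{4} + v_{5} = 2·v_{1}  ⟹  sig = ⟨2 | 2⟩
  P = {0,1,2}:  v_{0} + v_{1} + v_{2} = v_{4}  ⟹  sig = ⟨3 | 1⟩
  P = {0,1,5}:  v_{0} + v_{1} + v_{5} = v_{3}  ⟹  sig = ⟨3 | 1⟩
  P = {0,2,5}:  v_{0} + v_{2} + v_{5} = v_{1}  ⟹  sig = ⟨3 | 1⟩

Hence PRS(X_Σ) =
[⟨2 | 0⟩, ⟨2 | 1 1⟩, ⟨2 | 1 1⟩, ⟨2 | 1 3⟩, ⟨2 | 2⟩, ⟨2 | 2⟩, ⟨3 | 1⟩, ⟨3 | 1⟩, ⟨3 | 1⟩]


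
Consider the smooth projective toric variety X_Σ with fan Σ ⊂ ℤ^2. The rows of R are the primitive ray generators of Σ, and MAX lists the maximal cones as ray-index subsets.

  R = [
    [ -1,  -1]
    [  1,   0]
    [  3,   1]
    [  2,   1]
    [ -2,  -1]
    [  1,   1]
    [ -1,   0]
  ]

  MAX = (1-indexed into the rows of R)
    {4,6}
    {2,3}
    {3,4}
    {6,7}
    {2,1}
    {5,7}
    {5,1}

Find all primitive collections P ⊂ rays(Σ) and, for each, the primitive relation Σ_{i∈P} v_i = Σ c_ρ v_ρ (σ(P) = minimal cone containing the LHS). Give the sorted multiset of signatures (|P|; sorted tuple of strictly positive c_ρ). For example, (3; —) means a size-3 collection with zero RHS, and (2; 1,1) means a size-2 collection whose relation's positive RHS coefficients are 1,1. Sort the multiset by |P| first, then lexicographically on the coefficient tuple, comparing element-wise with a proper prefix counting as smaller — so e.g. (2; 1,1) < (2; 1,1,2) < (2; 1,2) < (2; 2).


14 collections generate NE(X_Σ); each relation:

  P = {1,6}:  v_{1} + v_{6} = 0 — sig = (2; —)
  P = {2,7}:  v_{2} + v_{7} = 0 — sig = (2; —)
  P = {4,5}:  v_{4} + v_{5} = 0 — sig = (2; —)
  P = {1,4}:  v_{1} + v_{4} = v_{2} — sig = (2; 1)
  P = {1,7}:  v_{1} + v_{7} = v_{5} — sig = (2; 1)
  P = {2,4}:  v_{2} + v_{4} = v_{3} — sig = (2; 1)
  P = {2,5}:  v_{2} + v_{5} = v_{1} — sig = (2; 1)
  P = {2,6}:  v_{2} + v_{6} = v_{4} — sig = (2; 1)
  P = {3,5}:  v_{3} + v_{5} = v_{2} — sig = (2; 1)
  P = {3,7}:  v_{3} + v_{7} = v_{4} — sig = (2; 1)
  P = {4,7}:  v_{4} + v_{7} = v_{6} — sig = (2; 1)
  P = {5,6}:  v_{5} + v_{6} = v_{7} — sig = (2; 1)
  P = {1,3}:  v_{1} + v_{3} = 2·v_{2} — sig = (2; 2)
  P = {3,6}:  v_{3} + v_{6} = 2·v_{4} — sig = (2; 2)

Sorted signature multiset PRS(X):
[(2; —), (2; —), (2; —), (2; 1), (2; 1), (2; 1), (2; 1), (2; 1), (2; 1), (2; 1), (2; 1), (2; 1), (2; 2), (2; 2)]


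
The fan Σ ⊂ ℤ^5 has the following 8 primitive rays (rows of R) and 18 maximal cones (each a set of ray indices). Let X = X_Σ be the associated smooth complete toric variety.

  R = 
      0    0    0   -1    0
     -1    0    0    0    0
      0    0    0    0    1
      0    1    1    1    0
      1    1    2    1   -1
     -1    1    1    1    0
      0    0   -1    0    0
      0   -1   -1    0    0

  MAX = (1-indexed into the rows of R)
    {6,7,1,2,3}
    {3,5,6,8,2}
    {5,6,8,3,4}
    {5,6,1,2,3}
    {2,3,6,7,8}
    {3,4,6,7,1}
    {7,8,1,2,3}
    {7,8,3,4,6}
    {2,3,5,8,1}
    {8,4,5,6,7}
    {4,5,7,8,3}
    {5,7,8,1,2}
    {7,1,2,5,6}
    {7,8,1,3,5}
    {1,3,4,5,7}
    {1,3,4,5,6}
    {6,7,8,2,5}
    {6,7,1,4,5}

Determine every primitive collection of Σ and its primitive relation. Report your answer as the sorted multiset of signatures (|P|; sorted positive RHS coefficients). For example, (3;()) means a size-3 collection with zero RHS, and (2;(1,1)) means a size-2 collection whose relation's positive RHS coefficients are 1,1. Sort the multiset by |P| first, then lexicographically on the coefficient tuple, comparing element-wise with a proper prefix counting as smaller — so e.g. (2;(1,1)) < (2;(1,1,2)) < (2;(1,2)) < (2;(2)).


Δ(Σ) — 8 vertices, 5 min non-faces:

  P = {2,4}:  v_{2} + v_{4} = v_{6}  so sig = (2;(1))
  P = {1,4,8}:  v_{1} + v_{4} + v_{8} = 0  so sig = (3;())
  P = {1,6,8}:  v_{1} + v_{6} + v_{8} = v_{2}  so sig = (3;(1))
  P = {2,3,5,7}:  v_{2} + v_{3} + v_{5} + v_{7} = v_{4}  so sig = (4;(1))
  P = {3,5,6,7}:  v_{3} + v_{5} + v_{6} + v_{7} = 2·v_{4}  so sig = (4;(2))

so the primitive-relation signature multiset is
    (2;(1))
    (3;())
    (3;(1))
    (4;(1))
    (4;(2))


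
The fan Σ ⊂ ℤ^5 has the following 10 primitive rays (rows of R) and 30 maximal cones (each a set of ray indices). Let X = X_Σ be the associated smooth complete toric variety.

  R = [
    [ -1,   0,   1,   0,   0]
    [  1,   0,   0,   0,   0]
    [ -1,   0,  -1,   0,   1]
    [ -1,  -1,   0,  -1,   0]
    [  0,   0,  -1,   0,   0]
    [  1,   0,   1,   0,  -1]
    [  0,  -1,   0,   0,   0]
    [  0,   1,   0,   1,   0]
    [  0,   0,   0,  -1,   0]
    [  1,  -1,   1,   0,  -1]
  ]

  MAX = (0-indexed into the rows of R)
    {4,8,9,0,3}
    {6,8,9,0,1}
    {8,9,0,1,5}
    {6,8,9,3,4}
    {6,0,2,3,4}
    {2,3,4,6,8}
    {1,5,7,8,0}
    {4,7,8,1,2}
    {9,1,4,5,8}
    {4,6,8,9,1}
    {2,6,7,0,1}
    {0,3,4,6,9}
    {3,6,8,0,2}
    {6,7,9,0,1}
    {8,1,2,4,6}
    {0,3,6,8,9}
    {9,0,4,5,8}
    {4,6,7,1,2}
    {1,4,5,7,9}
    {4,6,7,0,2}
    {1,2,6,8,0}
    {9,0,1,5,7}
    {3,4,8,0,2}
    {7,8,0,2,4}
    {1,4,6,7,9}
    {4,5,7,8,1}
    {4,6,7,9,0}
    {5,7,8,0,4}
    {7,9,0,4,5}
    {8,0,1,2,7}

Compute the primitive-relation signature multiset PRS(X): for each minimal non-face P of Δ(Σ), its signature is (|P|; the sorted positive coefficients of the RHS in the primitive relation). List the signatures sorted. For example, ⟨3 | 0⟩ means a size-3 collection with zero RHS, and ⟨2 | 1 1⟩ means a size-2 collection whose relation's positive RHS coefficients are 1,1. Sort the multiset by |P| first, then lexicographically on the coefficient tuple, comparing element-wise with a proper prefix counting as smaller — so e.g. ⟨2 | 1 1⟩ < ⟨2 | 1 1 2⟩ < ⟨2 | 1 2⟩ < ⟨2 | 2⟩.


10 minimal non-faces of Δ(Σ) (on 10 rays):

  P = {2,5}:  v_{2} + v_{5} = 0  ⇒ sig = ⟨2 | 0⟩
  P = {2,9}:  v_{2} + v_{9} = v_{6}  ⇒ sig = ⟨2 | 1⟩
  P = {5,6}:  v_{5} + v_{6} = v_{9}  ⇒ sig = ⟨2 | 1⟩
  P = {1,3}:  v_{1} + v_{3} = v_{6} + v_{8}  ⇒ sig = ⟨2 | 1 1⟩
  P = {3,7}:  v_{3} + v_{7} = v_{0} + v_{4}  ⇒ sig = ⟨2 | 1 1⟩
  P = {3,5}:  v_{3} + v_{5} = v_{0} + v_{4} + v_{8} + v_{9}  ⇒ sig = ⟨2 | 1 1 1 1⟩
  P = {0,1,4}:  v_{0} + v_{1} + v_{4} = 0  ⇒ sig = ⟨3 | 0⟩
  P = {6,7,8}:  v_{6} + v_{7} + v_{8} = 0  ⇒ sig = ⟨3 | 0⟩
  P = {7,8,9}:  v_{7} + v_{8} + v_{9} = v_{5}  ⇒ sig = ⟨3 | 1⟩
  P = {0,4,6,8}:  v_{0} + v_{4} + v_{6} + v_{8} = v_{3}  ⇒ sig = ⟨4 | 1⟩

Sorted signature multiset PRS(X):
[⟨2 | 0⟩, ⟨2 | 1⟩, ⟨2 | 1⟩, ⟨2 | 1 1⟩, ⟨2 | 1 1⟩, ⟨2 | 1 1 1 1⟩, ⟨3 | 0⟩, ⟨3 | 0⟩, ⟨3 | 1⟩, ⟨4 | 1⟩]


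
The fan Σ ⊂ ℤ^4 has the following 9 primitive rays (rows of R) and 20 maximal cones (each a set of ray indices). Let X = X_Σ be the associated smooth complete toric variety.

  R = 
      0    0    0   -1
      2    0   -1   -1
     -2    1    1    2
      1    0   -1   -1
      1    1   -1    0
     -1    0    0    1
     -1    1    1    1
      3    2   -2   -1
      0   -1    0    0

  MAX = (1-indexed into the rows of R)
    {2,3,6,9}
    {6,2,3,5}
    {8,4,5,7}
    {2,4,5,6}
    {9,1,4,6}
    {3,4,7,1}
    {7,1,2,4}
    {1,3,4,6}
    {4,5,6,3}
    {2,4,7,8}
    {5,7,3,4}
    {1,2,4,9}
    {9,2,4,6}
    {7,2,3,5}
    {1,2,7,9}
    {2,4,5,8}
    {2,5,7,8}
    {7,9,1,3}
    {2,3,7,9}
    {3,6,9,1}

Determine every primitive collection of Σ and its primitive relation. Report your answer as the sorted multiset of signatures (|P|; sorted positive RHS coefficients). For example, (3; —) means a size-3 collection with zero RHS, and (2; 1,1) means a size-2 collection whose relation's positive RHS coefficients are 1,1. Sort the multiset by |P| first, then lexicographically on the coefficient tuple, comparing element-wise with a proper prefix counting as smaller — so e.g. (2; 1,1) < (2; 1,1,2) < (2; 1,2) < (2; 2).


The 13 primitive collections of Σ (r=9, n=4):

  • {6,7}:  v_{6} + v_{7} = v_{3} ; sig = (2; 1)
  • {5,9}:  v_{5} + v_{9} = v_{2} + v_{6} ; sig = (2; 1,1)
  • {8,9}:  v_{8} + v_{9} = v_{2} + v_{5} ; sig = (2; 1,1)
  • {1,5}:  v_{1} + v_{5} = 2·v_{4} + v_{7} ; sig = (2; 1,2)
  • {3,8}:  v_{3} + v_{8} = 2·v_{5} + v_{7} ; sig = (2; 1,2)
  • {1,8}:  v_{1} + v_{8} = v_{2} + 3·v_{4} + 2·v_{7} ; sig = (2; 1,2,3)
  • {6,8}:  v_{6} + v_{8} = 2·v_{5} ; sig = (2; 2)
  • {4,7,9}:  v_{4} + v_{7} + v_{9} = 0 ; sig = (3; —)
  • {1,2,6}:  v_{1} + v_{2} + v_{6} = v_{4} ; sig = (3; 1)
  • {2,3,4}:  v_{2} + v_{3} + v_{4} = v_{5} ; sig = (3; 1)
  • {3,4,9}:  v_{3} + v_{4} + v_{9} = v_{6} ; sig = (3; 1)
  • {1,2,3}:  v_{1} + v_{2} + v_{3} = v_{4} + v_{7} ; sig = (3; 1,1)
  • {2,4,5,7}:  v_{2} + v_{4} + v_{5} + v_{7} = v_{8} ; sig = (4; 1)

Sorted signature multiset PRS(X):
{ (2; 1),  (2; 1,1) ×2,  (2; 1,2) ×2,  (2; 1,2,3),  (2; 2),  (3; —),  (3; 1) ×3,  (3; 1,1),  (4; 1) }


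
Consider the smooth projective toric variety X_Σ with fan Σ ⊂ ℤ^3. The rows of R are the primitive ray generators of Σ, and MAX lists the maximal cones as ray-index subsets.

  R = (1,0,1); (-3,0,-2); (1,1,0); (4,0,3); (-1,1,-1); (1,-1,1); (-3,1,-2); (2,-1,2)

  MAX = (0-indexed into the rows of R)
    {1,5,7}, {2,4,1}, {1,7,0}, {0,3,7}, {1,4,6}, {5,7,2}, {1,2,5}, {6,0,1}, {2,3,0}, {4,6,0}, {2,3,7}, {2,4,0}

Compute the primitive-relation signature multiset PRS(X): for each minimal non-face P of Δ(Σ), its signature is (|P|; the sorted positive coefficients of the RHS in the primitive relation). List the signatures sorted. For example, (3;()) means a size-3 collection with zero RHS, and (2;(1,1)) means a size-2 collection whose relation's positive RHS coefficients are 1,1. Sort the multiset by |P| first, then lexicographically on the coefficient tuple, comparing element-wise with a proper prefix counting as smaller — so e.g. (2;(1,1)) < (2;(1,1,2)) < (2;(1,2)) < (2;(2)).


|primitive collections| = 14. Relations:

  {4,5}:  v_{4} + v_{5} = 0  ⟹  sig = (2;())
  {0,5}:  v_{0} + v_{5} = v_{7}  ⟹  sig = (2;(1))
  {1,3}:  v_{1} + v_{3} = v_{0}  ⟹  sig = (2;(1))
  {4,7}:  v_{4} + v_{7} = v_{0}  ⟹  sig = (2;(1))
  {5,6}:  v_{5} + v_{6} = v_{0} + v_{1}  ⟹  sig = (2;(1,1))
  {3,4}:  v_{3} + v_{4} = 2·v_{0} + v_{2}  ⟹  sig = (2;(1,2))
  {3,5}:  v_{3} + v_{5} = v_{2} + 2·v_{7}  ⟹  sig = (2;(1,2))
  {3,6}:  v_{3} + v_{6} = 2·v_{0} + v_{4}  ⟹  sig = (2;(1,2))
  {6,7}:  v_{6} + v_{7} = 2·v_{0} + v_{1}  ⟹  sig = (2;(1,2))
  {2,6}:  v_{2} + v_{6} = 2·v_{4}  ⟹  sig = (2;(2))
  {1,2,7}:  v_{1} + v_{2} + v_{7} = 0  ⟹  sig = (3;())
  {0,1,2}:  v_{0} + v_{1} + v_{2} = v_{4}  ⟹  sig = (3;(1))
  {0,1,4}:  v_{0} + v_{1} + v_{4} = v_{6}  ⟹  sig = (3;(1))
  {0,2,7}:  v_{0} + v_{2} + v_{7} = v_{3}  ⟹  sig = (3;(1))

Sorted signature multiset PRS(X):
    |P|=2: 10 collections, coeffs (), (1), (1), (1), (1,1), (1,2), (1,2), (1,2), (1,2), (2)
    |P|=3: 4 collections, coeffs (), (1), (1), (1)


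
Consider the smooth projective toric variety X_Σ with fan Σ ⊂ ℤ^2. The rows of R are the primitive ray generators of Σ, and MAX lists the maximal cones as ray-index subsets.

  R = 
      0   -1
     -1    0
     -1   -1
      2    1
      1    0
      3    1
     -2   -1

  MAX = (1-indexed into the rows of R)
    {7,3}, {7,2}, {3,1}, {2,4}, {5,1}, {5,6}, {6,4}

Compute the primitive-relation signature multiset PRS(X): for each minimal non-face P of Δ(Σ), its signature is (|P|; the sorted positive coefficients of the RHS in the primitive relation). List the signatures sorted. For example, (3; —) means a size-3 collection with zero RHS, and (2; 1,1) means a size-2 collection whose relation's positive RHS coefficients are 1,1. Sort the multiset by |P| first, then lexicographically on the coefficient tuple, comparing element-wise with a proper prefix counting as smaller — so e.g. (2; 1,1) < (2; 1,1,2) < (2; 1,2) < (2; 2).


Σ has 14 primitive collections:

  {2,5}:  v_{2} + v_{5} = 0 — sig = (2; —)
  {4,7}:  v_{4} + v_{7} = 0 — sig = (2; —)
  {1,2}:  v_{1} + v_{2} = v_{3} — sig = (2; 1)
  {2,3}:  v_{2} + v_{3} = v_{7} — sig = (2; 1)
  {2,6}:  v_{2} + v_{6} = v_{4} — sig = (2; 1)
  {3,4}:  v_{3} + v_{4} = v_{5} — sig = (2; 1)
  {3,5}:  v_{3} + v_{5} = v_{1} — sig = (2; 1)
  {4,5}:  v_{4} + v_{5} = v_{6} — sig = (2; 1)
  {5,7}:  v_{5} + v_{7} = v_{3} — sig = (2; 1)
  {6,7}:  v_{6} + v_{7} = v_{5} — sig = (2; 1)
  {1,4}:  v_{1} + v_{4} = 2·v_{5} — sig = (2; 2)
  {1,7}:  v_{1} + v_{7} = 2·v_{3} — sig = (2; 2)
  {3,6}:  v_{3} + v_{6} = 2·v_{5} — sig = (2; 2)
  {1,6}:  v_{1} + v_{6} = 3·v_{5} — sig = (2; 3)

Hence PRS(X_Σ) =
    (2; —)
    (2; —)
    (2; 1)
    (2; 1)
    (2; 1)
    (2; 1)
    (2; 1)
    (2; 1)
    (2; 1)
    (2; 1)
    (2; 2)
    (2; 2)
    (2; 2)
    (2; 3)


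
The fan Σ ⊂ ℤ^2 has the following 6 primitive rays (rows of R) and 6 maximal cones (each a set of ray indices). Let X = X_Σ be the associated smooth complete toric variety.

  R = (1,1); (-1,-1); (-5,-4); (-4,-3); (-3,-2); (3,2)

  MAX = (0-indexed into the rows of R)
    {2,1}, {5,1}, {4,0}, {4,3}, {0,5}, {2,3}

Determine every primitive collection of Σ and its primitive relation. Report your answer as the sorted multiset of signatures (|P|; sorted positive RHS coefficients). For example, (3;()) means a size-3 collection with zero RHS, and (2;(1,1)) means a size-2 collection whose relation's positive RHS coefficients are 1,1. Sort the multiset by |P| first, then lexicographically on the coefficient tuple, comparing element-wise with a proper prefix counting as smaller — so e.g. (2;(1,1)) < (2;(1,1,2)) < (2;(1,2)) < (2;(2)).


9 minimal non-faces of Δ(Σ) (on 6 rays):

  P={0,1}:  v_{0} + v_{1} = 0  ⟹  sig = (2;())
  P={4,5}:  v_{4} + v_{5} = 0  ⟹  sig = (2;())
  P={0,2}:  v_{0} + v_{2} = v_{3}  ⟹  sig = (2;(1))
  P={0,3}:  v_{0} + v_{3} = v_{4}  ⟹  sig = (2;(1))
  P={1,3}:  v_{1} + v_{3} = v_{2}  ⟹  sig = (2;(1))
  P={1,4}:  v_{1} + v_{4} = v_{3}  ⟹  sig = (2;(1))
  P={3,5}:  v_{3} + v_{5} = v_{1}  ⟹  sig = (2;(1))
  P={2,4}:  v_{2} + v_{4} = 2·v_{3}  ⟹  sig = (2;(2))
  P={2,5}:  v_{2} + v_{5} = 2·v_{1}  ⟹  sig = (2;(2))

Hence PRS(X_Σ) =
[(2;()), (2;()), (2;(1)), (2;(1)), (2;(1)), (2;(1)), (2;(1)), (2;(2)), (2;(2))]


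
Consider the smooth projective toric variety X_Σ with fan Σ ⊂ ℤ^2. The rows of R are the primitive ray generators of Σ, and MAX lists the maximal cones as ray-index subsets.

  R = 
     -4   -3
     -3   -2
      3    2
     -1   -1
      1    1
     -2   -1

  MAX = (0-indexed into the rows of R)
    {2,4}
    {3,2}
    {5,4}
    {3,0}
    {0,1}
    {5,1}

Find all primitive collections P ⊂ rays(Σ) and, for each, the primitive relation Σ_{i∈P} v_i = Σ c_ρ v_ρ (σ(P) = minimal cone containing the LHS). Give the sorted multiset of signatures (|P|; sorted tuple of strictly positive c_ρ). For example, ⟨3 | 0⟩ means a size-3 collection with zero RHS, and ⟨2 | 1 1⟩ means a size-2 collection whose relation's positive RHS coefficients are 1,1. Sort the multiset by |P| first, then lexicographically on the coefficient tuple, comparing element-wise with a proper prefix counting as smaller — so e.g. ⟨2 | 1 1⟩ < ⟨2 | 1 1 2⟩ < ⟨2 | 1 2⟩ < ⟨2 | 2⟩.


Δ(Σ) — 6 vertices, 9 min non-faces:

  {1,2}:  v_{1} + v_{2} = 0  so sig = ⟨2 | 0⟩
  {3,4}:  v_{3} + v_{4} = 0  so sig = ⟨2 | 0⟩
  {0,2}:  v_{0} + v_{2} = v_{3}  so sig = ⟨2 | 1⟩
  {0,4}:  v_{0} + v_{4} = v_{1}  so sig = ⟨2 | 1⟩
  {1,3}:  v_{1} + v_{3} = v_{0}  so sig = ⟨2 | 1⟩
  {1,4}:  v_{1} + v_{4} = v_{5}  so sig = ⟨2 | 1⟩
  {2,5}:  v_{2} + v_{5} = v_{4}  so sig = ⟨2 | 1⟩
  {3,5}:  v_{3} + v_{5} = v_{1}  so sig = ⟨2 | 1⟩
  {0,5}:  v_{0} + v_{5} = 2·v_{1}  so sig = ⟨2 | 2⟩

so the primitive-relation signature multiset is
    ⟨2 | 0⟩
    ⟨2 | 0⟩
    ⟨2 | 1⟩
    ⟨2 | 1⟩
    ⟨2 | 1⟩
    ⟨2 | 1⟩
    ⟨2 | 1⟩
    ⟨2 | 1⟩
    ⟨2 | 2⟩


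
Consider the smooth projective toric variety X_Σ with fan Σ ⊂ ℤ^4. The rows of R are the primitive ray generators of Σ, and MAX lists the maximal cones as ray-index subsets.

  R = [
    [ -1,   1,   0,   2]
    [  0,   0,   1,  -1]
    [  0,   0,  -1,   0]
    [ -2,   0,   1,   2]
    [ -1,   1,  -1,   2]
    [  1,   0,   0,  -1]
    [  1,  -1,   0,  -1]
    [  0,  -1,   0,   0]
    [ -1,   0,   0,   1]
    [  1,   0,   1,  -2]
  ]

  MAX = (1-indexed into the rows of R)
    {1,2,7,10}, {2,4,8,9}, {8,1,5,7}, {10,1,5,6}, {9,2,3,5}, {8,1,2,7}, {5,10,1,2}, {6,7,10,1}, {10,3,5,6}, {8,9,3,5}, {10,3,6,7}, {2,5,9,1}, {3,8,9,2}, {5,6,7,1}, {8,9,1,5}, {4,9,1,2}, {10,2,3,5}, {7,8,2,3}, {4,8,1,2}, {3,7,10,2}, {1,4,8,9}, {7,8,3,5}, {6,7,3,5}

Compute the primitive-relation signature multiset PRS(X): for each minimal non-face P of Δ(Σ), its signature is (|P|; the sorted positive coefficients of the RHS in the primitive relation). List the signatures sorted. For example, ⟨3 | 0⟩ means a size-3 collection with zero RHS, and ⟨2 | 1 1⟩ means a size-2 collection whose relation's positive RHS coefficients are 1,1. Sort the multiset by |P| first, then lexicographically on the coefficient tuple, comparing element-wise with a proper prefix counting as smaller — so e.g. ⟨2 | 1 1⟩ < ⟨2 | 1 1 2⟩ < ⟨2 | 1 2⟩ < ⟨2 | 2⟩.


16 minimal non-faces of Δ(Σ) (on 10 rays):

  {6,9}:  v_{6} + v_{9} = 0  ⟹  sig = ⟨2 | 0⟩
  {1,3}:  v_{1} + v_{3} = v_{5}  ⟹  sig = ⟨2 | 1⟩
  {2,6}:  v_{2} + v_{6} = v_{10}  ⟹  sig = ⟨2 | 1⟩
  {6,8}:  v_{6} + v_{8} = v_{7}  ⟹  sig = ⟨2 | 1⟩
  {7,9}:  v_{7} + v_{9} = v_{8}  ⟹  sig = ⟨2 | 1⟩
  {9,10}:  v_{9} + v_{10} = v_{2}  ⟹  sig = ⟨2 | 1⟩
  {8,10}:  v_{8} + v_{10} = v_{2} + v_{7}  ⟹  sig = ⟨2 | 1 1⟩
  {4,6}:  v_{4} + v_{6} = v_{1} + v_{2} + v_{8}  ⟹  sig = ⟨2 | 1 1 1⟩
  {4,7}:  v_{4} + v_{7} = v_{1} + v_{2} + 2·v_{8}  ⟹  sig = ⟨2 | 1 1 2⟩
  {4,10}:  v_{4} + v_{10} = v_{1} + 2·v_{2} + v_{8}  ⟹  sig = ⟨2 | 1 1 2⟩
  {4,5}:  v_{4} + v_{5} = v_{1} + 2·v_{9}  ⟹  sig = ⟨2 | 1 2⟩
  {3,4}:  v_{3} + v_{4} = 2·v_{9}  ⟹  sig = ⟨2 | 2⟩
  {2,5,7}:  v_{2} + v_{5} + v_{7} = 0  ⟹  sig = ⟨3 | 0⟩
  {2,5,8}:  v_{2} + v_{5} + v_{8} = v_{9}  ⟹  sig = ⟨3 | 1⟩
  {5,7,10}:  v_{5} + v_{7} + v_{10} = v_{6}  ⟹  sig = ⟨3 | 1⟩
  {1,2,8,9}:  v_{1} + v_{2} + v_{8} + v_{9} = v_{4}  ⟹  sig = ⟨4 | 1⟩

Sorted signature multiset PRS(X):
    |P|=2: 12 collections, coeffs (), (1), (1), (1), (1), (1), (1,1), (1,1,1), (1,1,2), (1,1,2), (1,2), (2)
    |P|=3: 3 collections, coeffs (), (1), (1)
    |P|=4: 1 collection, coeffs (1)


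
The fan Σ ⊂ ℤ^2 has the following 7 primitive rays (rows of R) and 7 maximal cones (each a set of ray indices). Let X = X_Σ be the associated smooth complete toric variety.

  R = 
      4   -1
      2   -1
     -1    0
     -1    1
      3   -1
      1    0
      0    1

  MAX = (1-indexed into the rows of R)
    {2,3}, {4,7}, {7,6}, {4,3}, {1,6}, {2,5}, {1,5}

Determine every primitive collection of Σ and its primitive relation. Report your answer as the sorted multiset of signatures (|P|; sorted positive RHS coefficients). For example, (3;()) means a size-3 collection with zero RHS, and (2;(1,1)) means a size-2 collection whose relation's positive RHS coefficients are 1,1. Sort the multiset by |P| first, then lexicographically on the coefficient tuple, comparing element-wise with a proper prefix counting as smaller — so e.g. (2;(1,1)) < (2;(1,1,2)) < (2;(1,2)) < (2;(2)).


Σ has 14 primitive collections:

  P = {3,6}:  v_{3} + v_{6} = 0  so sig = (2;())
  P = {1,3}:  v_{1} + v_{3} = v_{5}  so sig = (2;(1))
  P = {2,4}:  v_{2} + v_{4} = v_{6}  so sig = (2;(1))
  P = {2,6}:  v_{2} + v_{6} = v_{5}  so sig = (2;(1))
  P = {3,5}:  v_{3} + v_{5} = v_{2}  so sig = (2;(1))
  P = {3,7}:  v_{3} + v_{7} = v_{4}  so sig = (2;(1))
  P = {4,6}:  v_{4} + v_{6} = v_{7}  so sig = (2;(1))
  P = {5,6}:  v_{5} + v_{6} = v_{1}  so sig = (2;(1))
  P = {1,2}:  v_{1} + v_{2} = 2·v_{5}  so sig = (2;(2))
  P = {2,7}:  v_{2} + v_{7} = 2·v_{6}  so sig = (2;(2))
  P = {4,5}:  v_{4} + v_{5} = 2·v_{6}  so sig = (2;(2))
  P = {1,4}:  v_{1} + v_{4} = 3·v_{6}  so sig = (2;(3))
  P = {5,7}:  v_{5} + v_{7} = 3·v_{6}  so sig = (2;(3))
  P = {1,7}:  v_{1} + v_{7} = 4·v_{6}  so sig = (2;(4))

Signatures (|P|; sorted positive RHS coefficients), sorted:
{ (2;()),  (2;(1)) ×7,  (2;(2)) ×3,  (2;(3)) ×2,  (2;(4)) }


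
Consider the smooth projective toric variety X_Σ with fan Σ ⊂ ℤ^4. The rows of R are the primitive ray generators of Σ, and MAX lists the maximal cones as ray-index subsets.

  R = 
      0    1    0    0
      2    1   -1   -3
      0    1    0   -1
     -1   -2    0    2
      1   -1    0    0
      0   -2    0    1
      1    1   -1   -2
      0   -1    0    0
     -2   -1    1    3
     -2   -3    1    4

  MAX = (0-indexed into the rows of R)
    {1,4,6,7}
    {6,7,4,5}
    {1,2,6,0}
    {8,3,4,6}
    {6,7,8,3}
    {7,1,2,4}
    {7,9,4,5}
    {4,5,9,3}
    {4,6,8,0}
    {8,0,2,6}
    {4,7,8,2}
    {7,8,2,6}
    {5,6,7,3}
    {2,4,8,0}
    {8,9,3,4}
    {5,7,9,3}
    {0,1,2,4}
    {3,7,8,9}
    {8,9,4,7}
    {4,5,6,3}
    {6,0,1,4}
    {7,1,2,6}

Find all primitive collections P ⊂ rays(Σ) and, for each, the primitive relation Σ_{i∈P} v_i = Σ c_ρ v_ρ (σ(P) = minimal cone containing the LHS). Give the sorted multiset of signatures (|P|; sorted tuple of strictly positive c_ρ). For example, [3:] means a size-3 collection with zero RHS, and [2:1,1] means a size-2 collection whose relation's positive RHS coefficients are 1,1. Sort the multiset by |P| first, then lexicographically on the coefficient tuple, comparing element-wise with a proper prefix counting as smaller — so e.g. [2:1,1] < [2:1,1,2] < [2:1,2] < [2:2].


The 16 primitive collections of Σ (r=10, n=4):

  {0,7}:  v_{0} + v_{7} = 0  ⟹  sig = [2:]
  {1,8}:  v_{1} + v_{8} = 0  ⟹  sig = [2:]
  {1,9}:  v_{1} + v_{9} = v_{5}  ⟹  sig = [2:1]
  {2,5}:  v_{2} + v_{5} = v_{7}  ⟹  sig = [2:1]
  {5,8}:  v_{5} + v_{8} = v_{9}  ⟹  sig = [2:1]
  {6,9}:  v_{6} + v_{9} = v_{3}  ⟹  sig = [2:1]
  {1,3}:  v_{1} + v_{3} = v_{5} + v_{6}  ⟹  sig = [2:1,1]
  {2,9}:  v_{2} + v_{9} = v_{7} + v_{8}  ⟹  sig = [2:1,1]
  {0,5}:  v_{0} + v_{5} = v_{4} + v_{6} + v_{8}  ⟹  sig = [2:1,1,1]
  {1,5}:  v_{1} + v_{5} = v_{4} + v_{6} + v_{7}  ⟹  sig = [2:1,1,1]
  {2,3}:  v_{2} + v_{3} = v_{6} + v_{7} + v_{8}  ⟹  sig = [2:1,1,1]
  {0,9}:  v_{0} + v_{9} = v_{4} + v_{6} + 2·v_{8}  ⟹  sig = [2:1,1,2]
  {0,3}:  v_{0} + v_{3} = v_{4} + 2·v_{6} + 2·v_{8}  ⟹  sig = [2:1,2,2]
  {2,4,6}:  v_{2} + v_{4} + v_{6} = v_{1}  ⟹  sig = [3:1]
  {3,4,7}:  v_{3} + v_{4} + v_{7} = 2·v_{5}  ⟹  sig = [3:2]
  {4,6,7,8}:  v_{4} + v_{6} + v_{7} + v_{8} = v_{5}  ⟹  sig = [4:1]

so the primitive-relation signature multiset is
    |P|=2: 13 collections, coeffs (), (), (1), (1), (1), (1), (1,1), (1,1), (1,1,1), (1,1,1), (1,1,1), (1,1,2), (1,2,2)
    |P|=3: 2 collections, coeffs (1), (2)
    |P|=4: 1 collection, coeffs (1)


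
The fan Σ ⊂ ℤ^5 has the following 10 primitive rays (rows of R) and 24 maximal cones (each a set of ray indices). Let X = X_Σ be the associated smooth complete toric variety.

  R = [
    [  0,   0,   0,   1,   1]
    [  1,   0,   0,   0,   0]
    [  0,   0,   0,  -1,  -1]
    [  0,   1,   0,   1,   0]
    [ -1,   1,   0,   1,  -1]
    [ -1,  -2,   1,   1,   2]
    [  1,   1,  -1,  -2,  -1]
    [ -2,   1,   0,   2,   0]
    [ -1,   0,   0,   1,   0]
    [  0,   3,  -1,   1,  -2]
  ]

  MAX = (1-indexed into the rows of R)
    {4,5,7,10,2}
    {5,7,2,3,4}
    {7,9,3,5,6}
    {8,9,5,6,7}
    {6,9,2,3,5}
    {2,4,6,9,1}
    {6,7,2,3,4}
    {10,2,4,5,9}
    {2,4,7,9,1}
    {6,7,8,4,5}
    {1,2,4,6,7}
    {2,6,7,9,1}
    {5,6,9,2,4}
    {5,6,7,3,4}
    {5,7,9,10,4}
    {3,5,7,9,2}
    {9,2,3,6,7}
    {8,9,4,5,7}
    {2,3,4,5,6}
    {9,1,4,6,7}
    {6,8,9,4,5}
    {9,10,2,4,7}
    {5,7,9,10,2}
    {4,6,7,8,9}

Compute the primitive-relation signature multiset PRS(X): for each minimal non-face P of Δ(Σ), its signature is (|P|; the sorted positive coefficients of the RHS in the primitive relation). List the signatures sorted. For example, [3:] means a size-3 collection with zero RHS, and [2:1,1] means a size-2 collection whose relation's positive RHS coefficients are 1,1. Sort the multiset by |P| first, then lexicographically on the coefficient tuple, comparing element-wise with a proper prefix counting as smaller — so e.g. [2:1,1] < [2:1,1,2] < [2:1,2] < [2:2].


14 collections generate NE(X_Σ); each relation:

  {1,3}:  v_{1} + v_{3} = 0 ; sig = [2:]
  {1,5}:  v_{1} + v_{5} = v_{4} + v_{9} ; sig = [2:1,1]
  {2,8}:  v_{2} + v_{8} = v_{4} + v_{9} ; sig = [2:1,1]
  {6,10}:  v_{6} + v_{10} = v_{4} + v_{9} ; sig = [2:1,1]
  {3,8}:  v_{3} + v_{8} = 2·v_{5} + v_{6} + v_{7} ; sig = [2:1,1,2]
  {3,10}:  v_{3} + v_{10} = v_{2} + 2·v_{5} + v_{7} ; sig = [2:1,1,2]
  {1,8}:  v_{1} + v_{8} = 2·v_{4} + v_{6} + v_{7} + 2·v_{9} ; sig = [2:1,1,2,2]
  {1,10}:  v_{1} + v_{10} = v_{2} + 2·v_{4} + v_{7} + 2·v_{9} ; sig = [2:1,1,2,2]
  {8,10}:  v_{8} + v_{10} = 2·v_{4} + v_{5} + v_{7} + 2·v_{9} ; sig = [2:1,1,2,2]
  {3,4,9}:  v_{3} + v_{4} + v_{9} = v_{5} ; sig = [3:1]
  {2,5,6,7}:  v_{2} + v_{5} + v_{6} + v_{7} = 0 ; sig = [4:]
  {2,4,5,7,9}:  v_{2} + v_{4} + v_{5} + v_{7} + v_{9} = v_{10} ; sig = [5:1]
  {2,4,6,7,9}:  v_{2} + v_{4} + v_{6} + v_{7} + v_{9} = v_{1} ; sig = [5:1]
  {4,5,6,7,9}:  v_{4} + v_{5} + v_{6} + v_{7} + v_{9} = v_{8} ; sig = [5:1]

Signatures (|P|; sorted positive RHS coefficients), sorted:
    |P|=2: 9 collections, coeffs (), (1,1), (1,1), (1,1), (1,1,2), (1,1,2), (1,1,2,2), (1,1,2,2), (1,1,2,2)
    |P|=3: 1 collection, coeffs (1)
    |P|=4: 1 collection, coeffs ()
    |P|=5: 3 collections, coeffs (1), (1), (1)


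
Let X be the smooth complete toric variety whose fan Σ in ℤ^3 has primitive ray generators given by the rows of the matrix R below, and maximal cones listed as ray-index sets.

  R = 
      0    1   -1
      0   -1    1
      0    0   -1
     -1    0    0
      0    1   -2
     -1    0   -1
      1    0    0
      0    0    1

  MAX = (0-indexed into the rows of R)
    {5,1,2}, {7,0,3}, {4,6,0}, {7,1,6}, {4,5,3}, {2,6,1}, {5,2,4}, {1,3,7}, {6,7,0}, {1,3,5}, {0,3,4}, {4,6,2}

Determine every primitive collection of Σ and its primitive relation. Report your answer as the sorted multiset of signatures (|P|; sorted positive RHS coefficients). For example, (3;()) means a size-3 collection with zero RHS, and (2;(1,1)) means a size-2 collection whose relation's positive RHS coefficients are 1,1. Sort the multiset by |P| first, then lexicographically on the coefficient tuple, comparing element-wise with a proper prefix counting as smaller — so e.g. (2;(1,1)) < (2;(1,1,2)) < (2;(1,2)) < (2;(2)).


Δ(Σ) — 8 vertices, 10 min non-faces:

  P={0,1}:  v_{0} + v_{1} = 0  ⇒ sig = (2;())
  P={2,7}:  v_{2} + v_{7} = 0  ⇒ sig = (2;())
  P={3,6}:  v_{3} + v_{6} = 0  ⇒ sig = (2;())
  P={0,2}:  v_{0} + v_{2} = v_{4}  ⇒ sig = (2;(1))
  P={1,4}:  v_{1} + v_{4} = v_{2}  ⇒ sig = (2;(1))
  P={2,3}:  v_{2} + v_{3} = v_{5}  ⇒ sig = (2;(1))
  P={4,7}:  v_{4} + v_{7} = v_{0}  ⇒ sig = (2;(1))
  P={5,6}:  v_{5} + v_{6} = v_{2}  ⇒ sig = (2;(1))
  P={5,7}:  v_{5} + v_{7} = v_{3}  ⇒ sig = (2;(1))
  P={0,5}:  v_{0} + v_{5} = v_{3} + v_{4}  ⇒ sig = (2;(1,1))

so the primitive-relation signature multiset is
[(2;()), (2;()), (2;()), (2;(1)), (2;(1)), (2;(1)), (2;(1)), (2;(1)), (2;(1)), (2;(1,1))]


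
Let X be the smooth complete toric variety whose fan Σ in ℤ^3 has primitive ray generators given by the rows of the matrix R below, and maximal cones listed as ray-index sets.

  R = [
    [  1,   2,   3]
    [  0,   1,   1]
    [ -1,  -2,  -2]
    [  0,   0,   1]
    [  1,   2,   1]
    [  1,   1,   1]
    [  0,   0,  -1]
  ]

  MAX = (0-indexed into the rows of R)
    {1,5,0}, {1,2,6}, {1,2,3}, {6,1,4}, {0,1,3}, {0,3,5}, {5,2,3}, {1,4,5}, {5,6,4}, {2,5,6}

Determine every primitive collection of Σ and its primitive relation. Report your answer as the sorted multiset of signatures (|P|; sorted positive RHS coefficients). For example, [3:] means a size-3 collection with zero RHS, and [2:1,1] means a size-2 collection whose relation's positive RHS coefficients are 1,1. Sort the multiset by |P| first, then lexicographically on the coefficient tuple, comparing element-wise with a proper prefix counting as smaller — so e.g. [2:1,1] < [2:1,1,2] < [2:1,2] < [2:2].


|primitive collections| = 9. Relations:

  • {3,6}:  v_{3} + v_{6} = 0  →  sig = [2:]
  • {0,2}:  v_{0} + v_{2} = v_{3}  →  sig = [2:1]
  • {2,4}:  v_{2} + v_{4} = v_{6}  →  sig = [2:1]
  • {0,6}:  v_{0} + v_{6} = v_{1} + v_{5}  →  sig = [2:1,1]
  • {3,4}:  v_{3} + v_{4} = v_{1} + v_{5}  →  sig = [2:1,1]
  • {0,4}:  v_{0} + v_{4} = 2·v_{1} + 2·v_{5}  →  sig = [2:2,2]
  • {1,2,5}:  v_{1} + v_{2} + v_{5} = 0  →  sig = [3:]
  • {1,3,5}:  v_{1} + v_{3} + v_{5} = v_{0}  →  sig = [3:1]
  • {1,5,6}:  v_{1} + v_{5} + v_{6} = v_{4}  →  sig = [3:1]

so the primitive-relation signature multiset is
    [2:]
    [2:1]
    [2:1]
    [2:1,1]
    [2:1,1]
    [2:2,2]
    [3:]
    [3:1]
    [3:1]


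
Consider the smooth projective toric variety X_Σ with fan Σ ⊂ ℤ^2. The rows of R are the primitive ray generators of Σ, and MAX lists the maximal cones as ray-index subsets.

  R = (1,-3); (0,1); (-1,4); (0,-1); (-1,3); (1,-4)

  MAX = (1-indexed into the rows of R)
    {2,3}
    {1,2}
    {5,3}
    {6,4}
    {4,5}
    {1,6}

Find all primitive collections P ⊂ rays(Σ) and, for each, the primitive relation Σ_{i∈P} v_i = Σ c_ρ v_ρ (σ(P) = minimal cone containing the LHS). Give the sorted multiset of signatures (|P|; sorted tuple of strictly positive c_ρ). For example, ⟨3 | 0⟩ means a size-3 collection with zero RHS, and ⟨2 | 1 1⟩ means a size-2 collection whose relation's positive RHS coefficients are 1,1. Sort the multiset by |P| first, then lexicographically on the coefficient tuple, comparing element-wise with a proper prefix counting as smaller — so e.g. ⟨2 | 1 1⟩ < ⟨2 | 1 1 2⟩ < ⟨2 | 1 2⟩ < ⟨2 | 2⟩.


Σ has 9 primitive collections:

  • {1,5}:  v_{1} + v_{5} = 0  ⇒ sig = ⟨2 | 0⟩
  • {2,4}:  v_{2} + v_{4} = 0  ⇒ sig = ⟨2 | 0⟩
  • {3,6}:  v_{3} + v_{6} = 0  ⇒ sig = ⟨2 | 0⟩
  • {1,3}:  v_{1} + v_{3} = v_{2}  ⇒ sig = ⟨2 | 1⟩
  • {1,4}:  v_{1} + v_{4} = v_{6}  ⇒ sig = ⟨2 | 1⟩
  • {2,5}:  v_{2} + v_{5} = v_{3}  ⇒ sig = ⟨2 | 1⟩
  • {2,6}:  v_{2} + v_{6} = v_{1}  ⇒ sig = ⟨2 | 1⟩
  • {3,4}:  v_{3} + v_{4} = v_{5}  ⇒ sig = ⟨2 | 1⟩
  • {5,6}:  v_{5} + v_{6} = v_{4}  ⇒ sig = ⟨2 | 1⟩

Sorted signature multiset PRS(X):
    |P|=2: 9 collections, coeffs (), (), (), (1), (1), (1), (1), (1), (1)


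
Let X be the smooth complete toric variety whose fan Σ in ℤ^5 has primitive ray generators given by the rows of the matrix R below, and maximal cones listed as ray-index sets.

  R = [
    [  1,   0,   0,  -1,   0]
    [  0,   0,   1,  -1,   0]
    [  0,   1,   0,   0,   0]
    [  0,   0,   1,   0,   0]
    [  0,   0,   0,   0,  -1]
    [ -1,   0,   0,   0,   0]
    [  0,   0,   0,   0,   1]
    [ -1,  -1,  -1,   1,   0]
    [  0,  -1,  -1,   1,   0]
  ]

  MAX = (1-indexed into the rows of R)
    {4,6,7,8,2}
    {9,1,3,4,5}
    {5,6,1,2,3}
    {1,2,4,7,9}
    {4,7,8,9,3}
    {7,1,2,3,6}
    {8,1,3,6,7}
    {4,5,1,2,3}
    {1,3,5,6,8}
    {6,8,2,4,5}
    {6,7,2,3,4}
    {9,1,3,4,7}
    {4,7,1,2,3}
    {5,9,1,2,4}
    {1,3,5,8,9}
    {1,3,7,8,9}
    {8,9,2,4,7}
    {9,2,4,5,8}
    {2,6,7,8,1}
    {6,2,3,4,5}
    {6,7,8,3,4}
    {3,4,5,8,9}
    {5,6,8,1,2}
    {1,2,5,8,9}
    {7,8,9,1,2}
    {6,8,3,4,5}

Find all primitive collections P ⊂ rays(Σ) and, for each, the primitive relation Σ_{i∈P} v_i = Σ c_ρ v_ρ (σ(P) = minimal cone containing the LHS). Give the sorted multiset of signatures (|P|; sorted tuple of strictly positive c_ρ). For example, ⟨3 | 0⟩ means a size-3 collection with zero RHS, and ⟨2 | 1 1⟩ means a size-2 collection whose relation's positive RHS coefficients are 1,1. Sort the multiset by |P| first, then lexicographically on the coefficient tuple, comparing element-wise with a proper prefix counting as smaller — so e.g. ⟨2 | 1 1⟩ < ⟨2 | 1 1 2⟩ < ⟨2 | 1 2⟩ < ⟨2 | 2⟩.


Σ has 6 primitive collections:

  P = {5,7}:  v_{5} + v_{7} = 0  ⇒ sig = ⟨2 | 0⟩
  P = {6,9}:  v_{6} + v_{9} = v_{8}  ⇒ sig = ⟨2 | 1⟩
  P = {2,3,9}:  v_{2} + v_{3} + v_{9} = 0  ⇒ sig = ⟨3 | 0⟩
  P = {1,4,6}:  v_{1} + v_{4} + v_{6} = v_{2}  ⇒ sig = ⟨3 | 1⟩
  P = {2,3,8}:  v_{2} + v_{3} + v_{8} = v_{6}  ⇒ sig = ⟨3 | 1⟩
  P = {1,4,8}:  v_{1} + v_{4} + v_{8} = v_{2} + v_{9}  ⇒ sig = ⟨3 | 1 1⟩

Sorted signature multiset PRS(X):
    ⟨2 | 0⟩
    ⟨2 | 1⟩
    ⟨3 | 0⟩
    ⟨3 | 1⟩
    ⟨3 | 1⟩
    ⟨3 | 1 1⟩


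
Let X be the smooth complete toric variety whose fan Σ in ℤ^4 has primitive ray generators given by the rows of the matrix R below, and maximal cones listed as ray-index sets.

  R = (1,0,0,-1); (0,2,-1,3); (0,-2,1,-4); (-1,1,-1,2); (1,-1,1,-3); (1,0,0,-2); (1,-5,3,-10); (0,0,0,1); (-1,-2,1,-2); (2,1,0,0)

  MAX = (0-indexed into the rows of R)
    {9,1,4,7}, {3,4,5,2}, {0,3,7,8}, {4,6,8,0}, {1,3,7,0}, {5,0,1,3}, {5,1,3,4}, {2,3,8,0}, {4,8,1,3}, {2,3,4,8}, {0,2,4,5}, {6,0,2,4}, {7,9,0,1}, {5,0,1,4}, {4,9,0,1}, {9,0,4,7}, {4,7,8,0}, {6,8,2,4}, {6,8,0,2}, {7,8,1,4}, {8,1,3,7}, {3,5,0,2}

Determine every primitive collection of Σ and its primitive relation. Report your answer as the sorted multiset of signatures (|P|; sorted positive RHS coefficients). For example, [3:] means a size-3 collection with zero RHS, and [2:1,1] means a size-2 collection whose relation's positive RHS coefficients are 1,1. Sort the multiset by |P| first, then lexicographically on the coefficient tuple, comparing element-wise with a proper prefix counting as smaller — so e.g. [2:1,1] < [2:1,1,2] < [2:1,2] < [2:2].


|primitive collections| = 18. Relations:

  {5,7}:  v_{5} + v_{7} = v_{0} — sig = [2:1]
  {5,8}:  v_{5} + v_{8} = v_{2} — sig = [2:1]
  {1,2}:  v_{1} + v_{2} = v_{3} + v_{4} — sig = [2:1,1]
  {1,6}:  v_{1} + v_{6} = v_{2} + v_{4} — sig = [2:1,1]
  {2,7}:  v_{2} + v_{7} = v_{0} + v_{8} — sig = [2:1,1]
  {2,9}:  v_{2} + v_{9} = v_{0} + v_{4} — sig = [2:1,1]
  {3,9}:  v_{3} + v_{9} = v_{0} + v_{1} — sig = [2:1,1]
  {8,9}:  v_{8} + v_{9} = v_{4} + v_{7} — sig = [2:1,1]
  {5,6}:  v_{5} + v_{6} = v_{0} + 2·v_{2} + v_{4} — sig = [2:1,1,2]
  {5,9}:  v_{5} + v_{9} = 2·v_{0} + v_{1} + v_{4} — sig = [2:1,1,2]
  {6,7}:  v_{6} + v_{7} = 2·v_{0} + v_{4} + 2·v_{8} — sig = [2:1,2,2]
  {6,9}:  v_{6} + v_{9} = 2·v_{0} + 2·v_{4} + v_{8} — sig = [2:1,2,2]
  {3,6}:  v_{3} + v_{6} = 2·v_{2} — sig = [2:2]
  {0,1,8}:  v_{0} + v_{1} + v_{8} = 0 — sig = [3:]
  {3,4,7}:  v_{3} + v_{4} + v_{7} = 0 — sig = [3:]
  {0,3,4}:  v_{0} + v_{3} + v_{4} = v_{5} — sig = [3:1]
  {0,1,4,7}:  v_{0} + v_{1} + v_{4} + v_{7} = v_{9} — sig = [4:1]
  {0,2,4,8}:  v_{0} + v_{2} + v_{4} + v_{8} = v_{6} — sig = [4:1]

Signatures (|P|; sorted positive RHS coefficients), sorted:
    |P|=2: 13 collections, coeffs (1), (1), (1,1), (1,1), (1,1), (1,1), (1,1), (1,1), (1,1,2), (1,1,2), (1,2,2), (1,2,2), (2)
    |P|=3: 3 collections, coeffs (), (), (1)
    |P|=4: 2 collections, coeffs (1), (1)


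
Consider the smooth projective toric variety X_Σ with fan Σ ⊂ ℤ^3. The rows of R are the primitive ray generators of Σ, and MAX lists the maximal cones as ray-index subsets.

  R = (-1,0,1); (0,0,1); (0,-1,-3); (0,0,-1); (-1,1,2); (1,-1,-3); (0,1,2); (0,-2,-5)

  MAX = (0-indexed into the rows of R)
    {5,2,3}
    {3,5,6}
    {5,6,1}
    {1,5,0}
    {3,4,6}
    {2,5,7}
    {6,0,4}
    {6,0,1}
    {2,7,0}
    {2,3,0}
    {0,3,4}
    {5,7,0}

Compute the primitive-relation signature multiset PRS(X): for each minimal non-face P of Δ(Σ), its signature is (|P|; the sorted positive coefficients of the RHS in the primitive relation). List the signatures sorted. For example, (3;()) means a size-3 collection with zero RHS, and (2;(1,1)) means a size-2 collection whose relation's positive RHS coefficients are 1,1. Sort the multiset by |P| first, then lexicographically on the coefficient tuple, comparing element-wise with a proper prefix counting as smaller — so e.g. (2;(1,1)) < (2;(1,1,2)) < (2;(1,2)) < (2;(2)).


Minimal non-faces — 14 found among 8 rays, 12 max cones:

  • {1,3}:  v_{1} + v_{3} = 0  so sig = (2;())
  • {2,6}:  v_{2} + v_{6} = v_{3}  so sig = (2;(1))
  • {4,5}:  v_{4} + v_{5} = v_{3}  so sig = (2;(1))
  • {6,7}:  v_{6} + v_{7} = v_{2}  so sig = (2;(1))
  • {1,2}:  v_{1} + v_{2} = v_{0} + v_{5}  so sig = (2;(1,1))
  • {1,4}:  v_{1} + v_{4} = v_{0} + v_{6}  so sig = (2;(1,1))
  • {4,7}:  v_{4} + v_{7} = v_{0} + v_{2} + v_{3}  so sig = (2;(1,1,1))
  • {2,4}:  v_{2} + v_{4} = v_{0} + 2·v_{3}  so sig = (2;(1,2))
  • {3,7}:  v_{3} + v_{7} = 2·v_{2}  so sig = (2;(2))
  • {1,7}:  v_{1} + v_{7} = 2·v_{0} + 2·v_{5}  so sig = (2;(2,2))
  • {0,5,6}:  v_{0} + v_{5} + v_{6} = 0  so sig = (3;())
  • {0,2,5}:  v_{0} + v_{2} + v_{5} = v_{7}  so sig = (3;(1))
  • {0,3,5}:  v_{0} + v_{3} + v_{5} = v_{2}  so sig = (3;(1))
  • {0,3,6}:  v_{0} + v_{3} + v_{6} = v_{4}  so sig = (3;(1))

Signatures (|P|; sorted positive RHS coefficients), sorted:
{ (2;()),  (2;(1)) ×3,  (2;(1,1)) ×2,  (2;(1,1,1)),  (2;(1,2)),  (2;(2)),  (2;(2,2)),  (3;()),  (3;(1)) ×3 }
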